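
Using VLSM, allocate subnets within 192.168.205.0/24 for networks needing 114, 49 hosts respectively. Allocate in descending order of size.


114 hosts -> /25 (126 usable): 192.168.205.0/25
49 hosts -> /26 (62 usable): 192.168.205.128/26
Allocation: 192.168.205.0/25 (114 hosts, 126 usable); 192.168.205.128/26 (49 hosts, 62 usable)


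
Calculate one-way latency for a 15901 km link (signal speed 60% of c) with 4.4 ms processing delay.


Speed = 0.6 * 3e5 km/s = 180000 km/s
Propagation delay = 15901 / 180000 = 0.0883 s = 88.3389 ms
Processing delay = 4.4 ms
Total one-way latency = 92.7389 ms


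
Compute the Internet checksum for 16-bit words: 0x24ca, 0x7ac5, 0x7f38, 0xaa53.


Sum all words (with carry folding):
+ 0x24ca = 0x24ca
+ 0x7ac5 = 0x9f8f
+ 0x7f38 = 0x1ec8
+ 0xaa53 = 0xc91b
One's complement: ~0xc91b
Checksum = 0x36e4


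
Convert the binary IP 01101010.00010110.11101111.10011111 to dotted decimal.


01101010 = 106
00010110 = 22
11101111 = 239
10011111 = 159
IP: 106.22.239.159


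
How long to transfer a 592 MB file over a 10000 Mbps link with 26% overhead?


Effective throughput = 10000 * (1 - 26/100) = 7400 Mbps
File size in Mb = 592 * 8 = 4736 Mb
Time = 4736 / 7400
Time = 0.64 seconds


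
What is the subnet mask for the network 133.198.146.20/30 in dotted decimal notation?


/30 means 30 network bits, 2 host bits
Binary: 11111111111111111111111111111100
Mask: 255.255.255.252


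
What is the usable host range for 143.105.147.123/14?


Network: 143.104.0.0
Broadcast: 143.107.255.255
First usable = network + 1
Last usable = broadcast - 1
Range: 143.104.0.1 to 143.107.255.254


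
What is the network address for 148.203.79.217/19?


IP:   10010100.11001011.01001111.11011001
Mask: 11111111.11111111.11100000.00000000
AND operation:
Net:  10010100.11001011.01000000.00000000
Network: 148.203.64.0/19


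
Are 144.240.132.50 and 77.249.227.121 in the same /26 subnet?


Mask: 255.255.255.192
144.240.132.50 AND mask = 144.240.132.0
77.249.227.121 AND mask = 77.249.227.64
No, different subnets (144.240.132.0 vs 77.249.227.64)


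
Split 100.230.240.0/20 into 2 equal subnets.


New prefix = 20 + 1 = 21
Each subnet has 2048 addresses
  100.230.240.0/21
  100.230.248.0/21
Subnets: 100.230.240.0/21, 100.230.248.0/21


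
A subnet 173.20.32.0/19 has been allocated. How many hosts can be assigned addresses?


Host bits = 32 - 19 = 13
Total addresses = 2^13 = 8192
Usable = total - 2 (network and broadcast)
Usable hosts: 8190


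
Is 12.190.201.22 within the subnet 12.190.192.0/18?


Subnet network: 12.190.192.0
Test IP AND mask: 12.190.192.0
Yes, 12.190.201.22 is in 12.190.192.0/18


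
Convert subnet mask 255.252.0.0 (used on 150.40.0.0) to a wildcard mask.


Subnet mask: 255.252.0.0
Wildcard = 255.255.255.255 - subnet mask
255 - 255 = 0
255 - 252 = 3
255 - 0 = 255
255 - 0 = 255
Wildcard: 0.3.255.255


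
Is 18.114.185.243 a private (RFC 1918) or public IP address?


RFC 1918 private ranges:
  10.0.0.0/8 (10.0.0.0 - 10.255.255.255)
  172.16.0.0/12 (172.16.0.0 - 172.31.255.255)
  192.168.0.0/16 (192.168.0.0 - 192.168.255.255)
Public (not in any RFC 1918 range)


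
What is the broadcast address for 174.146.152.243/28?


Network: 174.146.152.240/28
Host bits = 4
Set all host bits to 1:
Broadcast: 174.146.152.255


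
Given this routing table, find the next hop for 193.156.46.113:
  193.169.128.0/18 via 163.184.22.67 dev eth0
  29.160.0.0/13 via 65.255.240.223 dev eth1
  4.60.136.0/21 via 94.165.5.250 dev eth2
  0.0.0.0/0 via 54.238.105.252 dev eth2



Longest prefix match for 193.156.46.113:
  /18 193.169.128.0: no
  /13 29.160.0.0: no
  /21 4.60.136.0: no
  /0 0.0.0.0: MATCH
Selected: next-hop 54.238.105.252 via eth2 (matched /0)


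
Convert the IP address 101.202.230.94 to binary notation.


101 = 01100101
202 = 11001010
230 = 11100110
94 = 01011110
Binary: 01100101.11001010.11100110.01011110


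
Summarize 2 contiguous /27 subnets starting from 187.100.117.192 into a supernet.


Original prefix: /27
Number of subnets: 2 = 2^1
New prefix = 27 - 1 = 26
Supernet: 187.100.117.192/26


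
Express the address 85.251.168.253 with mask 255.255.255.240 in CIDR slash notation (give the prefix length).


Binary: 11111111.11111111.11111111.11110000
Count leading 1s
Prefix: /28


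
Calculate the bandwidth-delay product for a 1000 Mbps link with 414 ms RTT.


BDP = bandwidth * RTT
= 1000 Mbps * 414 ms
= 1000 * 1e6 * 414 / 1000 bits
= 414000000 bits
= 51750000 bytes
= 50537.1094 KB
BDP = 414000000 bits (51750000 bytes)


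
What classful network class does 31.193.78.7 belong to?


First octet: 31
Binary: 00011111
0xxxxxxx -> Class A (1-126)
Class A, default mask 255.0.0.0 (/8)


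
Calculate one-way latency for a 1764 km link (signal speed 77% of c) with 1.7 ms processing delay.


Speed = 0.77 * 3e5 km/s = 231000 km/s
Propagation delay = 1764 / 231000 = 0.0076 s = 7.6364 ms
Processing delay = 1.7 ms
Total one-way latency = 9.3364 ms


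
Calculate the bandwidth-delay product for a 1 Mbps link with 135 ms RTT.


BDP = bandwidth * RTT
= 1 Mbps * 135 ms
= 1 * 1e6 * 135 / 1000 bits
= 135000 bits
= 16875 bytes
= 16.4795 KB
BDP = 135000 bits (16875 bytes)


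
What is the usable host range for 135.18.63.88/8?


Network: 135.0.0.0
Broadcast: 135.255.255.255
First usable = network + 1
Last usable = broadcast - 1
Range: 135.0.0.1 to 135.255.255.254


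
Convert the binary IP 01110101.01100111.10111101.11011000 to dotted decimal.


01110101 = 117
01100111 = 103
10111101 = 189
11011000 = 216
IP: 117.103.189.216


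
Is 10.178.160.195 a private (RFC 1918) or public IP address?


RFC 1918 private ranges:
  10.0.0.0/8 (10.0.0.0 - 10.255.255.255)
  172.16.0.0/12 (172.16.0.0 - 172.31.255.255)
  192.168.0.0/16 (192.168.0.0 - 192.168.255.255)
Private (in 10.0.0.0/8)


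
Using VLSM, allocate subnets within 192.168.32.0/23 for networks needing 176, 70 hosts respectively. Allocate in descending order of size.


176 hosts -> /24 (254 usable): 192.168.32.0/24
70 hosts -> /25 (126 usable): 192.168.33.0/25
Allocation: 192.168.32.0/24 (176 hosts, 254 usable); 192.168.33.0/25 (70 hosts, 126 usable)


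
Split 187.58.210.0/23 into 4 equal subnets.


New prefix = 23 + 2 = 25
Each subnet has 128 addresses
  187.58.210.0/25
  187.58.210.128/25
  187.58.211.0/25
  187.58.211.128/25
Subnets: 187.58.210.0/25, 187.58.210.128/25, 187.58.211.0/25, 187.58.211.128/25


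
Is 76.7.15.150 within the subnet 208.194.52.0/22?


Subnet network: 208.194.52.0
Test IP AND mask: 76.7.12.0
No, 76.7.15.150 is not in 208.194.52.0/22


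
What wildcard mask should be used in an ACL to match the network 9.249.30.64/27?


Subnet mask: 255.255.255.224
Wildcard = 255.255.255.255 - subnet mask
255 - 255 = 0
255 - 255 = 0
255 - 255 = 0
255 - 224 = 31
Wildcard: 0.0.0.31


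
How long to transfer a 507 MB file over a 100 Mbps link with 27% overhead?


Effective throughput = 100 * (1 - 27/100) = 73 Mbps
File size in Mb = 507 * 8 = 4056 Mb
Time = 4056 / 73
Time = 55.5616 seconds


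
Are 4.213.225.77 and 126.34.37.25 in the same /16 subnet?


Mask: 255.255.0.0
4.213.225.77 AND mask = 4.213.0.0
126.34.37.25 AND mask = 126.34.0.0
No, different subnets (4.213.0.0 vs 126.34.0.0)


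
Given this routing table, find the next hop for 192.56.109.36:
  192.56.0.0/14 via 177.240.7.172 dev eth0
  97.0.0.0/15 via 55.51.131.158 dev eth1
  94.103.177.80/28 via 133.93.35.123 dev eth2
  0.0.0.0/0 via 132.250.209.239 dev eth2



Longest prefix match for 192.56.109.36:
  /14 192.56.0.0: MATCH
  /15 97.0.0.0: no
  /28 94.103.177.80: no
  /0 0.0.0.0: MATCH
Selected: next-hop 177.240.7.172 via eth0 (matched /14)


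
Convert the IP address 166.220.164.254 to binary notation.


166 = 10100110
220 = 11011100
164 = 10100100
254 = 11111110
Binary: 10100110.11011100.10100100.11111110


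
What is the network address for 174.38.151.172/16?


IP:   10101110.00100110.10010111.10101100
Mask: 11111111.11111111.00000000.00000000
AND operation:
Net:  10101110.00100110.00000000.00000000
Network: 174.38.0.0/16


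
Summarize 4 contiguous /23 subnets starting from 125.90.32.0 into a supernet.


Original prefix: /23
Number of subnets: 4 = 2^2
New prefix = 23 - 2 = 21
Supernet: 125.90.32.0/21


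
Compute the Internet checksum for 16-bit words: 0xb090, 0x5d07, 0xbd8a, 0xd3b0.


Sum all words (with carry folding):
+ 0xb090 = 0xb090
+ 0x5d07 = 0x0d98
+ 0xbd8a = 0xcb22
+ 0xd3b0 = 0x9ed3
One's complement: ~0x9ed3
Checksum = 0x612c


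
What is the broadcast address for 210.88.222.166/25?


Network: 210.88.222.128/25
Host bits = 7
Set all host bits to 1:
Broadcast: 210.88.222.255


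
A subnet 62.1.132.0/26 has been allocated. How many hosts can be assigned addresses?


Host bits = 32 - 26 = 6
Total addresses = 2^6 = 64
Usable = total - 2 (network and broadcast)
Usable hosts: 62


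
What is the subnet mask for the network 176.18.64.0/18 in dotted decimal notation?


/18 means 18 network bits, 14 host bits
Binary: 11111111111111111100000000000000
Mask: 255.255.192.0


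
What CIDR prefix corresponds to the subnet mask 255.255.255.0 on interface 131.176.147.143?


Binary: 11111111.11111111.11111111.00000000
Count leading 1s
Prefix: /24


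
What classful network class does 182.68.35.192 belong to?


First octet: 182
Binary: 10110110
10xxxxxx -> Class B (128-191)
Class B, default mask 255.255.0.0 (/16)


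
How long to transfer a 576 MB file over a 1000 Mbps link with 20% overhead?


Effective throughput = 1000 * (1 - 20/100) = 800 Mbps
File size in Mb = 576 * 8 = 4608 Mb
Time = 4608 / 800
Time = 5.76 seconds


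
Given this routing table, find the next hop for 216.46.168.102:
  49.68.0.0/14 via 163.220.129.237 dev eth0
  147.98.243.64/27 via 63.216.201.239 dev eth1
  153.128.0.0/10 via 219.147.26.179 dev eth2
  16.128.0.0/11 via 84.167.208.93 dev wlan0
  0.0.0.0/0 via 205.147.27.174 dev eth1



Longest prefix match for 216.46.168.102:
  /14 49.68.0.0: no
  /27 147.98.243.64: no
  /10 153.128.0.0: no
  /11 16.128.0.0: no
  /0 0.0.0.0: MATCH
Selected: next-hop 205.147.27.174 via eth1 (matched /0)


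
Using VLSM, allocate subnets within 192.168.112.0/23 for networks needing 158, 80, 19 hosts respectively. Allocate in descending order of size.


158 hosts -> /24 (254 usable): 192.168.112.0/24
80 hosts -> /25 (126 usable): 192.168.113.0/25
19 hosts -> /27 (30 usable): 192.168.113.128/27
Allocation: 192.168.112.0/24 (158 hosts, 254 usable); 192.168.113.0/25 (80 hosts, 126 usable); 192.168.113.128/27 (19 hosts, 30 usable)


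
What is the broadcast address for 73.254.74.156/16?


Network: 73.254.0.0/16
Host bits = 16
Set all host bits to 1:
Broadcast: 73.254.255.255


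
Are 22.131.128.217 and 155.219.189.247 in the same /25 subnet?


Mask: 255.255.255.128
22.131.128.217 AND mask = 22.131.128.128
155.219.189.247 AND mask = 155.219.189.128
No, different subnets (22.131.128.128 vs 155.219.189.128)


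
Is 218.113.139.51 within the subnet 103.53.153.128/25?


Subnet network: 103.53.153.128
Test IP AND mask: 218.113.139.0
No, 218.113.139.51 is not in 103.53.153.128/25


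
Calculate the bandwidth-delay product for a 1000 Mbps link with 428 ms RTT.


BDP = bandwidth * RTT
= 1000 Mbps * 428 ms
= 1000 * 1e6 * 428 / 1000 bits
= 428000000 bits
= 53500000 bytes
= 52246.0938 KB
BDP = 428000000 bits (53500000 bytes)


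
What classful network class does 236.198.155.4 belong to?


First octet: 236
Binary: 11101100
1110xxxx -> Class D (224-239)
Class D (multicast), default mask N/A


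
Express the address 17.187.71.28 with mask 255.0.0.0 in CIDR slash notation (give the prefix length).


Binary: 11111111.00000000.00000000.00000000
Count leading 1s
Prefix: /8


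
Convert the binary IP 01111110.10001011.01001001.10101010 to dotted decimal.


01111110 = 126
10001011 = 139
01001001 = 73
10101010 = 170
IP: 126.139.73.170


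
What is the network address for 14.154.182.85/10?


IP:   00001110.10011010.10110110.01010101
Mask: 11111111.11000000.00000000.00000000
AND operation:
Net:  00001110.10000000.00000000.00000000
Network: 14.128.0.0/10


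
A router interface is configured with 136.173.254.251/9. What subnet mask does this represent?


/9 means 9 network bits, 23 host bits
Binary: 11111111100000000000000000000000
Mask: 255.128.0.0


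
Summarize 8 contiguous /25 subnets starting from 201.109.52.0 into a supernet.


Original prefix: /25
Number of subnets: 8 = 2^3
New prefix = 25 - 3 = 22
Supernet: 201.109.52.0/22


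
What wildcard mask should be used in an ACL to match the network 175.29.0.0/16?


Subnet mask: 255.255.0.0
Wildcard = 255.255.255.255 - subnet mask
255 - 255 = 0
255 - 255 = 0
255 - 0 = 255
255 - 0 = 255
Wildcard: 0.0.255.255


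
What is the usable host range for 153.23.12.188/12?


Network: 153.16.0.0
Broadcast: 153.31.255.255
First usable = network + 1
Last usable = broadcast - 1
Range: 153.16.0.1 to 153.31.255.254


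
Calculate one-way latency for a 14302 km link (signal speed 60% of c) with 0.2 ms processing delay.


Speed = 0.6 * 3e5 km/s = 180000 km/s
Propagation delay = 14302 / 180000 = 0.0795 s = 79.4556 ms
Processing delay = 0.2 ms
Total one-way latency = 79.6556 ms


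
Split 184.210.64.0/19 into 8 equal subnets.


New prefix = 19 + 3 = 22
Each subnet has 1024 addresses
  184.210.64.0/22
  184.210.68.0/22
  184.210.72.0/22
  184.210.76.0/22
  184.210.80.0/22
  184.210.84.0/22
  184.210.88.0/22
  184.210.92.0/22
Subnets: 184.210.64.0/22, 184.210.68.0/22, 184.210.72.0/22, 184.210.76.0/22, 184.210.80.0/22, 184.210.84.0/22, 184.210.88.0/22, 184.210.92.0/22


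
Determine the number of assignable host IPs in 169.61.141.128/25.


Host bits = 32 - 25 = 7
Total addresses = 2^7 = 128
Usable = total - 2 (network and broadcast)
Usable hosts: 126


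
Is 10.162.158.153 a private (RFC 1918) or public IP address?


RFC 1918 private ranges:
  10.0.0.0/8 (10.0.0.0 - 10.255.255.255)
  172.16.0.0/12 (172.16.0.0 - 172.31.255.255)
  192.168.0.0/16 (192.168.0.0 - 192.168.255.255)
Private (in 10.0.0.0/8)


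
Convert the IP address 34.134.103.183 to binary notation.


34 = 00100010
134 = 10000110
103 = 01100111
183 = 10110111
Binary: 00100010.10000110.01100111.10110111


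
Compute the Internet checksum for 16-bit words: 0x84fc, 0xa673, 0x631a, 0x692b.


Sum all words (with carry folding):
+ 0x84fc = 0x84fc
+ 0xa673 = 0x2b70
+ 0x631a = 0x8e8a
+ 0x692b = 0xf7b5
One's complement: ~0xf7b5
Checksum = 0x084a


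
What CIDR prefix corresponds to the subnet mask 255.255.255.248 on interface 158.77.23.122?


Binary: 11111111.11111111.11111111.11111000
Count leading 1s
Prefix: /29


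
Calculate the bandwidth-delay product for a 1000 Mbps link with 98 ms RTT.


BDP = bandwidth * RTT
= 1000 Mbps * 98 ms
= 1000 * 1e6 * 98 / 1000 bits
= 98000000 bits
= 12250000 bytes
= 11962.8906 KB
BDP = 98000000 bits (12250000 bytes)


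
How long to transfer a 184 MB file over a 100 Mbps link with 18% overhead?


Effective throughput = 100 * (1 - 18/100) = 82 Mbps
File size in Mb = 184 * 8 = 1472 Mb
Time = 1472 / 82
Time = 17.9512 seconds


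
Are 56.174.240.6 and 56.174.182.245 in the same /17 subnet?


Mask: 255.255.128.0
56.174.240.6 AND mask = 56.174.128.0
56.174.182.245 AND mask = 56.174.128.0
Yes, same subnet (56.174.128.0)


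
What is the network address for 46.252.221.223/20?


IP:   00101110.11111100.11011101.11011111
Mask: 11111111.11111111.11110000.00000000
AND operation:
Net:  00101110.11111100.11010000.00000000
Network: 46.252.208.0/20


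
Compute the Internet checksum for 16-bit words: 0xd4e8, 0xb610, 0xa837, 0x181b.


Sum all words (with carry folding):
+ 0xd4e8 = 0xd4e8
+ 0xb610 = 0x8af9
+ 0xa837 = 0x3331
+ 0x181b = 0x4b4c
One's complement: ~0x4b4c
Checksum = 0xb4b3


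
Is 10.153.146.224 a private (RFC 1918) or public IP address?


RFC 1918 private ranges:
  10.0.0.0/8 (10.0.0.0 - 10.255.255.255)
  172.16.0.0/12 (172.16.0.0 - 172.31.255.255)
  192.168.0.0/16 (192.168.0.0 - 192.168.255.255)
Private (in 10.0.0.0/8)


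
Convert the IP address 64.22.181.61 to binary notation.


64 = 01000000
22 = 00010110
181 = 10110101
61 = 00111101
Binary: 01000000.00010110.10110101.00111101


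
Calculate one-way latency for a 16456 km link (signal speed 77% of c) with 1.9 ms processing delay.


Speed = 0.77 * 3e5 km/s = 231000 km/s
Propagation delay = 16456 / 231000 = 0.0712 s = 71.2381 ms
Processing delay = 1.9 ms
Total one-way latency = 73.1381 ms


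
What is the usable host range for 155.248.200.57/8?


Network: 155.0.0.0
Broadcast: 155.255.255.255
First usable = network + 1
Last usable = broadcast - 1
Range: 155.0.0.1 to 155.255.255.254


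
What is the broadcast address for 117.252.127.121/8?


Network: 117.0.0.0/8
Host bits = 24
Set all host bits to 1:
Broadcast: 117.255.255.255


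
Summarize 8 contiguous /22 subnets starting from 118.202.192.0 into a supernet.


Original prefix: /22
Number of subnets: 8 = 2^3
New prefix = 22 - 3 = 19
Supernet: 118.202.192.0/19


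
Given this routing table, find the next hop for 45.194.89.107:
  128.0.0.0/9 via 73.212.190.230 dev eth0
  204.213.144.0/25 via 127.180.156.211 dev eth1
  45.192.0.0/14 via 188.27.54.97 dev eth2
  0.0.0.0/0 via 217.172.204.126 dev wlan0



Longest prefix match for 45.194.89.107:
  /9 128.0.0.0: no
  /25 204.213.144.0: no
  /14 45.192.0.0: MATCH
  /0 0.0.0.0: MATCH
Selected: next-hop 188.27.54.97 via eth2 (matched /14)


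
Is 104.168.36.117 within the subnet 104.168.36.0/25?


Subnet network: 104.168.36.0
Test IP AND mask: 104.168.36.0
Yes, 104.168.36.117 is in 104.168.36.0/25


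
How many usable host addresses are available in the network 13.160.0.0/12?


Host bits = 32 - 12 = 20
Total addresses = 2^20 = 1048576
Usable = total - 2 (network and broadcast)
Usable hosts: 1048574


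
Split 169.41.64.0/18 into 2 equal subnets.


New prefix = 18 + 1 = 19
Each subnet has 8192 addresses
  169.41.64.0/19
  169.41.96.0/19
Subnets: 169.41.64.0/19, 169.41.96.0/19


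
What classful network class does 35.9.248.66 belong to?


First octet: 35
Binary: 00100011
0xxxxxxx -> Class A (1-126)
Class A, default mask 255.0.0.0 (/8)


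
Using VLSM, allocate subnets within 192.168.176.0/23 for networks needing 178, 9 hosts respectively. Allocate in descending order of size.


178 hosts -> /24 (254 usable): 192.168.176.0/24
9 hosts -> /28 (14 usable): 192.168.177.0/28
Allocation: 192.168.176.0/24 (178 hosts, 254 usable); 192.168.177.0/28 (9 hosts, 14 usable)


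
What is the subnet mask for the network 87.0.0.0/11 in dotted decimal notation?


/11 means 11 network bits, 21 host bits
Binary: 11111111111000000000000000000000
Mask: 255.224.0.0


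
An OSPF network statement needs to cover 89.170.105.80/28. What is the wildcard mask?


Subnet mask: 255.255.255.240
Wildcard = 255.255.255.255 - subnet mask
255 - 255 = 0
255 - 255 = 0
255 - 255 = 0
255 - 240 = 15
Wildcard: 0.0.0.15


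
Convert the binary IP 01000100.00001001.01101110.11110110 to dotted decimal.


01000100 = 68
00001001 = 9
01101110 = 110
11110110 = 246
IP: 68.9.110.246


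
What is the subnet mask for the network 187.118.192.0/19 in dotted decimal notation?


/19 means 19 network bits, 13 host bits
Binary: 11111111111111111110000000000000
Mask: 255.255.224.0


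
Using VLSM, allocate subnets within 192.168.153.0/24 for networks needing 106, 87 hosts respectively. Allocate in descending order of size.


106 hosts -> /25 (126 usable): 192.168.153.0/25
87 hosts -> /25 (126 usable): 192.168.153.128/25
Allocation: 192.168.153.0/25 (106 hosts, 126 usable); 192.168.153.128/25 (87 hosts, 126 usable)


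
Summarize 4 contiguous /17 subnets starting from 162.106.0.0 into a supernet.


Original prefix: /17
Number of subnets: 4 = 2^2
New prefix = 17 - 2 = 15
Supernet: 162.106.0.0/15


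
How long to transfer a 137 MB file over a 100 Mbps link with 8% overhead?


Effective throughput = 100 * (1 - 8/100) = 92 Mbps
File size in Mb = 137 * 8 = 1096 Mb
Time = 1096 / 92
Time = 11.913 seconds


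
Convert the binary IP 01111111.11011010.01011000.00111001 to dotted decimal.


01111111 = 127
11011010 = 218
01011000 = 88
00111001 = 57
IP: 127.218.88.57


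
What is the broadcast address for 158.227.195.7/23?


Network: 158.227.194.0/23
Host bits = 9
Set all host bits to 1:
Broadcast: 158.227.195.255


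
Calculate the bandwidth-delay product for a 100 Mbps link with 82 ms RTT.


BDP = bandwidth * RTT
= 100 Mbps * 82 ms
= 100 * 1e6 * 82 / 1000 bits
= 8200000 bits
= 1025000 bytes
= 1000.9766 KB
BDP = 8200000 bits (1025000 bytes)


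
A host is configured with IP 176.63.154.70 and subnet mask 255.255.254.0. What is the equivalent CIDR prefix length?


Binary: 11111111.11111111.11111110.00000000
Count leading 1s
Prefix: /23


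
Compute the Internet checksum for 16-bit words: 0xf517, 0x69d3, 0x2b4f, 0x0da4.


Sum all words (with carry folding):
+ 0xf517 = 0xf517
+ 0x69d3 = 0x5eeb
+ 0x2b4f = 0x8a3a
+ 0x0da4 = 0x97de
One's complement: ~0x97de
Checksum = 0x6821


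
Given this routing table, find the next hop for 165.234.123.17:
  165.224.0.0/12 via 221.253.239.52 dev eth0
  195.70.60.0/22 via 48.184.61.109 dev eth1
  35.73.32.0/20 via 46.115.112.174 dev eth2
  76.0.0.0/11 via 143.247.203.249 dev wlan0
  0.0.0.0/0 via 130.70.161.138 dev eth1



Longest prefix match for 165.234.123.17:
  /12 165.224.0.0: MATCH
  /22 195.70.60.0: no
  /20 35.73.32.0: no
  /11 76.0.0.0: no
  /0 0.0.0.0: MATCH
Selected: next-hop 221.253.239.52 via eth0 (matched /12)


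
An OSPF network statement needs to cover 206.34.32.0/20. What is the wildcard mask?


Subnet mask: 255.255.240.0
Wildcard = 255.255.255.255 - subnet mask
255 - 255 = 0
255 - 255 = 0
255 - 240 = 15
255 - 0 = 255
Wildcard: 0.0.15.255


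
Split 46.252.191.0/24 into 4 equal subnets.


New prefix = 24 + 2 = 26
Each subnet has 64 addresses
  46.252.191.0/26
  46.252.191.64/26
  46.252.191.128/26
  46.252.191.192/26
Subnets: 46.252.191.0/26, 46.252.191.64/26, 46.252.191.128/26, 46.252.191.192/26


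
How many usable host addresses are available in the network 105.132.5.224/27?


Host bits = 32 - 27 = 5
Total addresses = 2^5 = 32
Usable = total - 2 (network and broadcast)
Usable hosts: 30


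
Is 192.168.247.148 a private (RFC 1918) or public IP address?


RFC 1918 private ranges:
  10.0.0.0/8 (10.0.0.0 - 10.255.255.255)
  172.16.0.0/12 (172.16.0.0 - 172.31.255.255)
  192.168.0.0/16 (192.168.0.0 - 192.168.255.255)
Private (in 192.168.0.0/16)


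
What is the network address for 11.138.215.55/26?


IP:   00001011.10001010.11010111.00110111
Mask: 11111111.11111111.11111111.11000000
AND operation:
Net:  00001011.10001010.11010111.00000000
Network: 11.138.215.0/26


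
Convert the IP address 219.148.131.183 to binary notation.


219 = 11011011
148 = 10010100
131 = 10000011
183 = 10110111
Binary: 11011011.10010100.10000011.10110111


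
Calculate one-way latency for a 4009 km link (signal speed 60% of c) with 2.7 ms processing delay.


Speed = 0.6 * 3e5 km/s = 180000 km/s
Propagation delay = 4009 / 180000 = 0.0223 s = 22.2722 ms
Processing delay = 2.7 ms
Total one-way latency = 24.9722 ms


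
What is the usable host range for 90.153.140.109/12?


Network: 90.144.0.0
Broadcast: 90.159.255.255
First usable = network + 1
Last usable = broadcast - 1
Range: 90.144.0.1 to 90.159.255.254


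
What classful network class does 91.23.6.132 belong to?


First octet: 91
Binary: 01011011
0xxxxxxx -> Class A (1-126)
Class A, default mask 255.0.0.0 (/8)


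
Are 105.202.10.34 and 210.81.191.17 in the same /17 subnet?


Mask: 255.255.128.0
105.202.10.34 AND mask = 105.202.0.0
210.81.191.17 AND mask = 210.81.128.0
No, different subnets (105.202.0.0 vs 210.81.128.0)


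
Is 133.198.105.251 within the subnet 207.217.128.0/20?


Subnet network: 207.217.128.0
Test IP AND mask: 133.198.96.0
No, 133.198.105.251 is not in 207.217.128.0/20


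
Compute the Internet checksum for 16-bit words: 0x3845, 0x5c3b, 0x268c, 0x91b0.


Sum all words (with carry folding):
+ 0x3845 = 0x3845
+ 0x5c3b = 0x9480
+ 0x268c = 0xbb0c
+ 0x91b0 = 0x4cbd
One's complement: ~0x4cbd
Checksum = 0xb342


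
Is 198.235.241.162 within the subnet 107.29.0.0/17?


Subnet network: 107.29.0.0
Test IP AND mask: 198.235.128.0
No, 198.235.241.162 is not in 107.29.0.0/17


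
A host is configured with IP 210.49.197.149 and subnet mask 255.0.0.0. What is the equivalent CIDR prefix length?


Binary: 11111111.00000000.00000000.00000000
Count leading 1s
Prefix: /8


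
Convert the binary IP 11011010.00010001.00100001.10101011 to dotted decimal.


11011010 = 218
00010001 = 17
00100001 = 33
10101011 = 171
IP: 218.17.33.171


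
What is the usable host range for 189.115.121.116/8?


Network: 189.0.0.0
Broadcast: 189.255.255.255
First usable = network + 1
Last usable = broadcast - 1
Range: 189.0.0.1 to 189.255.255.254


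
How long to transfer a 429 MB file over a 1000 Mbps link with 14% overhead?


Effective throughput = 1000 * (1 - 14/100) = 860 Mbps
File size in Mb = 429 * 8 = 3432 Mb
Time = 3432 / 860
Time = 3.9907 seconds


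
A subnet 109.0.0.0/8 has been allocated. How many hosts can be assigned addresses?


Host bits = 32 - 8 = 24
Total addresses = 2^24 = 16777216
Usable = total - 2 (network and broadcast)
Usable hosts: 16777214


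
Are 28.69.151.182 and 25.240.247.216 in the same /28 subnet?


Mask: 255.255.255.240
28.69.151.182 AND mask = 28.69.151.176
25.240.247.216 AND mask = 25.240.247.208
No, different subnets (28.69.151.176 vs 25.240.247.208)


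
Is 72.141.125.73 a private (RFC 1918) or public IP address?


RFC 1918 private ranges:
  10.0.0.0/8 (10.0.0.0 - 10.255.255.255)
  172.16.0.0/12 (172.16.0.0 - 172.31.255.255)
  192.168.0.0/16 (192.168.0.0 - 192.168.255.255)
Public (not in any RFC 1918 range)


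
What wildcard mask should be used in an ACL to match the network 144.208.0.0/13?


Subnet mask: 255.248.0.0
Wildcard = 255.255.255.255 - subnet mask
255 - 255 = 0
255 - 248 = 7
255 - 0 = 255
255 - 0 = 255
Wildcard: 0.7.255.255


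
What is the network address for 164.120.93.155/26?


IP:   10100100.01111000.01011101.10011011
Mask: 11111111.11111111.11111111.11000000
AND operation:
Net:  10100100.01111000.01011101.10000000
Network: 164.120.93.128/26


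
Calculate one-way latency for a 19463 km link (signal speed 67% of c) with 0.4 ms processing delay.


Speed = 0.67 * 3e5 km/s = 201000 km/s
Propagation delay = 19463 / 201000 = 0.0968 s = 96.8308 ms
Processing delay = 0.4 ms
Total one-way latency = 97.2308 ms


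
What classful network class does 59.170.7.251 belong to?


First octet: 59
Binary: 00111011
0xxxxxxx -> Class A (1-126)
Class A, default mask 255.0.0.0 (/8)


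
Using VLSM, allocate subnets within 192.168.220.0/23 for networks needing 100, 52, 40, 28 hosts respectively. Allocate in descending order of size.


100 hosts -> /25 (126 usable): 192.168.220.0/25
52 hosts -> /26 (62 usable): 192.168.220.128/26
40 hosts -> /26 (62 usable): 192.168.220.192/26
28 hosts -> /27 (30 usable): 192.168.221.0/27
Allocation: 192.168.220.0/25 (100 hosts, 126 usable); 192.168.220.128/26 (52 hosts, 62 usable); 192.168.220.192/26 (40 hosts, 62 usable); 192.168.221.0/27 (28 hosts, 30 usable)


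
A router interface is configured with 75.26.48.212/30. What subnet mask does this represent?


/30 means 30 network bits, 2 host bits
Binary: 11111111111111111111111111111100
Mask: 255.255.255.252


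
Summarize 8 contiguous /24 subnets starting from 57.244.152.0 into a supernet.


Original prefix: /24
Number of subnets: 8 = 2^3
New prefix = 24 - 3 = 21
Supernet: 57.244.152.0/21


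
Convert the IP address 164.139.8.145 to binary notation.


164 = 10100100
139 = 10001011
8 = 00001000
145 = 10010001
Binary: 10100100.10001011.00001000.10010001


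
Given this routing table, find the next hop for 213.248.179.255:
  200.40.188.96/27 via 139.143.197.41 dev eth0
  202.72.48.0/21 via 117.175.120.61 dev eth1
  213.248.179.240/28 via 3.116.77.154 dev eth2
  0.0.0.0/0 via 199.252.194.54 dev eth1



Longest prefix match for 213.248.179.255:
  /27 200.40.188.96: no
  /21 202.72.48.0: no
  /28 213.248.179.240: MATCH
  /0 0.0.0.0: MATCH
Selected: next-hop 3.116.77.154 via eth2 (matched /28)


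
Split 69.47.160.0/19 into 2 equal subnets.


New prefix = 19 + 1 = 20
Each subnet has 4096 addresses
  69.47.160.0/20
  69.47.176.0/20
Subnets: 69.47.160.0/20, 69.47.176.0/20


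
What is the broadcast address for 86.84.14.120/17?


Network: 86.84.0.0/17
Host bits = 15
Set all host bits to 1:
Broadcast: 86.84.127.255


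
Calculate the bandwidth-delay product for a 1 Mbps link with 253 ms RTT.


BDP = bandwidth * RTT
= 1 Mbps * 253 ms
= 1 * 1e6 * 253 / 1000 bits
= 253000 bits
= 31625 bytes
= 30.8838 KB
BDP = 253000 bits (31625 bytes)


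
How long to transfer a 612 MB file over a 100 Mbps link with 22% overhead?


Effective throughput = 100 * (1 - 22/100) = 78 Mbps
File size in Mb = 612 * 8 = 4896 Mb
Time = 4896 / 78
Time = 62.7692 seconds


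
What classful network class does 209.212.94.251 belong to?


First octet: 209
Binary: 11010001
110xxxxx -> Class C (192-223)
Class C, default mask 255.255.255.0 (/24)


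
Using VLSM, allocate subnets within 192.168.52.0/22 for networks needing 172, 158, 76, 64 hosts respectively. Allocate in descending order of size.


172 hosts -> /24 (254 usable): 192.168.52.0/24
158 hosts -> /24 (254 usable): 192.168.53.0/24
76 hosts -> /25 (126 usable): 192.168.54.0/25
64 hosts -> /25 (126 usable): 192.168.54.128/25
Allocation: 192.168.52.0/24 (172 hosts, 254 usable); 192.168.53.0/24 (158 hosts, 254 usable); 192.168.54.0/25 (76 hosts, 126 usable); 192.168.54.128/25 (64 hosts, 126 usable)


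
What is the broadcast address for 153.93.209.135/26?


Network: 153.93.209.128/26
Host bits = 6
Set all host bits to 1:
Broadcast: 153.93.209.191


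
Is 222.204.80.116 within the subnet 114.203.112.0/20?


Subnet network: 114.203.112.0
Test IP AND mask: 222.204.80.0
No, 222.204.80.116 is not in 114.203.112.0/20


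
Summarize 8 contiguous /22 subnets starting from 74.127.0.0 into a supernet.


Original prefix: /22
Number of subnets: 8 = 2^3
New prefix = 22 - 3 = 19
Supernet: 74.127.0.0/19


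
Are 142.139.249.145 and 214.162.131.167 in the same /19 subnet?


Mask: 255.255.224.0
142.139.249.145 AND mask = 142.139.224.0
214.162.131.167 AND mask = 214.162.128.0
No, different subnets (142.139.224.0 vs 214.162.128.0)


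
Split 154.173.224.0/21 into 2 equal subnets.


New prefix = 21 + 1 = 22
Each subnet has 1024 addresses
  154.173.224.0/22
  154.173.228.0/22
Subnets: 154.173.224.0/22, 154.173.228.0/22


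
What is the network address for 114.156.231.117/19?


IP:   01110010.10011100.11100111.01110101
Mask: 11111111.11111111.11100000.00000000
AND operation:
Net:  01110010.10011100.11100000.00000000
Network: 114.156.224.0/19


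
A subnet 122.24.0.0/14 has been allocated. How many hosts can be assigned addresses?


Host bits = 32 - 14 = 18
Total addresses = 2^18 = 262144
Usable = total - 2 (network and broadcast)
Usable hosts: 262142


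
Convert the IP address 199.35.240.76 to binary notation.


199 = 11000111
35 = 00100011
240 = 11110000
76 = 01001100
Binary: 11000111.00100011.11110000.01001100


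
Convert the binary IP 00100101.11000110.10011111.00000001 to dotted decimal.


00100101 = 37
11000110 = 198
10011111 = 159
00000001 = 1
IP: 37.198.159.1


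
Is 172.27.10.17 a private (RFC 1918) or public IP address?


RFC 1918 private ranges:
  10.0.0.0/8 (10.0.0.0 - 10.255.255.255)
  172.16.0.0/12 (172.16.0.0 - 172.31.255.255)
  192.168.0.0/16 (192.168.0.0 - 192.168.255.255)
Private (in 172.16.0.0/12)


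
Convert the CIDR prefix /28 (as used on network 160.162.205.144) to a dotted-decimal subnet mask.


/28 means 28 network bits, 4 host bits
Binary: 11111111111111111111111111110000
Mask: 255.255.255.240


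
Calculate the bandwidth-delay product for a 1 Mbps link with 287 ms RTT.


BDP = bandwidth * RTT
= 1 Mbps * 287 ms
= 1 * 1e6 * 287 / 1000 bits
= 287000 bits
= 35875 bytes
= 35.0342 KB
BDP = 287000 bits (35875 bytes)


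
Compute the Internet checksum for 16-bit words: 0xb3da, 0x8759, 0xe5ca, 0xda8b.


Sum all words (with carry folding):
+ 0xb3da = 0xb3da
+ 0x8759 = 0x3b34
+ 0xe5ca = 0x20ff
+ 0xda8b = 0xfb8a
One's complement: ~0xfb8a
Checksum = 0x0475


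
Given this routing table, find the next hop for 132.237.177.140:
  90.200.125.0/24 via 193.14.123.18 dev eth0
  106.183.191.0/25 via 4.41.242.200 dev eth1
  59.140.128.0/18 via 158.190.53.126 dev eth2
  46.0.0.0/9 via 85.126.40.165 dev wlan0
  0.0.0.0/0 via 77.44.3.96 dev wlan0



Longest prefix match for 132.237.177.140:
  /24 90.200.125.0: no
  /25 106.183.191.0: no
  /18 59.140.128.0: no
  /9 46.0.0.0: no
  /0 0.0.0.0: MATCH
Selected: next-hop 77.44.3.96 via wlan0 (matched /0)


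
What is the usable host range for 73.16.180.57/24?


Network: 73.16.180.0
Broadcast: 73.16.180.255
First usable = network + 1
Last usable = broadcast - 1
Range: 73.16.180.1 to 73.16.180.254


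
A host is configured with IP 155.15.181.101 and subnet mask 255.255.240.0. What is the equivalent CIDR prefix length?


Binary: 11111111.11111111.11110000.00000000
Count leading 1s
Prefix: /20


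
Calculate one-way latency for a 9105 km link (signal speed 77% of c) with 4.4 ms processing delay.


Speed = 0.77 * 3e5 km/s = 231000 km/s
Propagation delay = 9105 / 231000 = 0.0394 s = 39.4156 ms
Processing delay = 4.4 ms
Total one-way latency = 43.8156 ms


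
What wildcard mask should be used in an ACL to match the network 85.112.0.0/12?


Subnet mask: 255.240.0.0
Wildcard = 255.255.255.255 - subnet mask
255 - 255 = 0
255 - 240 = 15
255 - 0 = 255
255 - 0 = 255
Wildcard: 0.15.255.255


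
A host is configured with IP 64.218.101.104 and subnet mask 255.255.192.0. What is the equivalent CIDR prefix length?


Binary: 11111111.11111111.11000000.00000000
Count leading 1s
Prefix: /18


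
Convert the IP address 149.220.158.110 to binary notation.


149 = 10010101
220 = 11011100
158 = 10011110
110 = 01101110
Binary: 10010101.11011100.10011110.01101110


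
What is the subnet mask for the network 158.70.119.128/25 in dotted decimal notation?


/25 means 25 network bits, 7 host bits
Binary: 11111111111111111111111110000000
Mask: 255.255.255.128


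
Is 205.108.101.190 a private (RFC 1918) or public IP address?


RFC 1918 private ranges:
  10.0.0.0/8 (10.0.0.0 - 10.255.255.255)
  172.16.0.0/12 (172.16.0.0 - 172.31.255.255)
  192.168.0.0/16 (192.168.0.0 - 192.168.255.255)
Public (not in any RFC 1918 range)


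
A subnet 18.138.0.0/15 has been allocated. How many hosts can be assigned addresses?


Host bits = 32 - 15 = 17
Total addresses = 2^17 = 131072
Usable = total - 2 (network and broadcast)
Usable hosts: 131070


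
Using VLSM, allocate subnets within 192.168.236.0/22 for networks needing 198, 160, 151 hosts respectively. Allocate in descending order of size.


198 hosts -> /24 (254 usable): 192.168.236.0/24
160 hosts -> /24 (254 usable): 192.168.237.0/24
151 hosts -> /24 (254 usable): 192.168.238.0/24
Allocation: 192.168.236.0/24 (198 hosts, 254 usable); 192.168.237.0/24 (160 hosts, 254 usable); 192.168.238.0/24 (151 hosts, 254 usable)


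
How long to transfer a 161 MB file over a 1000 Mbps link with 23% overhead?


Effective throughput = 1000 * (1 - 23/100) = 770 Mbps
File size in Mb = 161 * 8 = 1288 Mb
Time = 1288 / 770
Time = 1.6727 seconds


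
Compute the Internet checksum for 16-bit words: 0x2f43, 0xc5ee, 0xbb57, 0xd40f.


Sum all words (with carry folding):
+ 0x2f43 = 0x2f43
+ 0xc5ee = 0xf531
+ 0xbb57 = 0xb089
+ 0xd40f = 0x8499
One's complement: ~0x8499
Checksum = 0x7b66


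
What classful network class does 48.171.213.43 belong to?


First octet: 48
Binary: 00110000
0xxxxxxx -> Class A (1-126)
Class A, default mask 255.0.0.0 (/8)


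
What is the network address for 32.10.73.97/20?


IP:   00100000.00001010.01001001.01100001
Mask: 11111111.11111111.11110000.00000000
AND operation:
Net:  00100000.00001010.01000000.00000000
Network: 32.10.64.0/20


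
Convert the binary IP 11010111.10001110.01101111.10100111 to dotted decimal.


11010111 = 215
10001110 = 142
01101111 = 111
10100111 = 167
IP: 215.142.111.167


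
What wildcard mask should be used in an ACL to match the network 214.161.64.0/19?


Subnet mask: 255.255.224.0
Wildcard = 255.255.255.255 - subnet mask
255 - 255 = 0
255 - 255 = 0
255 - 224 = 31
255 - 0 = 255
Wildcard: 0.0.31.255


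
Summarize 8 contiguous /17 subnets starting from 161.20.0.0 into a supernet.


Original prefix: /17
Number of subnets: 8 = 2^3
New prefix = 17 - 3 = 14
Supernet: 161.20.0.0/14


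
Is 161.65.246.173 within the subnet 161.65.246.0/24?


Subnet network: 161.65.246.0
Test IP AND mask: 161.65.246.0
Yes, 161.65.246.173 is in 161.65.246.0/24


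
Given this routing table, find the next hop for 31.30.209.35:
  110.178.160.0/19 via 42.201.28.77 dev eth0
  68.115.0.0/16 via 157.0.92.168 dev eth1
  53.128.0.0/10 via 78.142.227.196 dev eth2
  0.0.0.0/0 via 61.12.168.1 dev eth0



Longest prefix match for 31.30.209.35:
  /19 110.178.160.0: no
  /16 68.115.0.0: no
  /10 53.128.0.0: no
  /0 0.0.0.0: MATCH
Selected: next-hop 61.12.168.1 via eth0 (matched /0)


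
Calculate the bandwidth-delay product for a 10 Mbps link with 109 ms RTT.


BDP = bandwidth * RTT
= 10 Mbps * 109 ms
= 10 * 1e6 * 109 / 1000 bits
= 1090000 bits
= 136250 bytes
= 133.0566 KB
BDP = 1090000 bits (136250 bytes)


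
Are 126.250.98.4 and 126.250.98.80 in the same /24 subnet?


Mask: 255.255.255.0
126.250.98.4 AND mask = 126.250.98.0
126.250.98.80 AND mask = 126.250.98.0
Yes, same subnet (126.250.98.0)


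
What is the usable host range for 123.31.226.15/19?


Network: 123.31.224.0
Broadcast: 123.31.255.255
First usable = network + 1
Last usable = broadcast - 1
Range: 123.31.224.1 to 123.31.255.254


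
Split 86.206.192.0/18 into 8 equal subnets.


New prefix = 18 + 3 = 21
Each subnet has 2048 addresses
  86.206.192.0/21
  86.206.200.0/21
  86.206.208.0/21
  86.206.216.0/21
  86.206.224.0/21
  86.206.232.0/21
  86.206.240.0/21
  86.206.248.0/21
Subnets: 86.206.192.0/21, 86.206.200.0/21, 86.206.208.0/21, 86.206.216.0/21, 86.206.224.0/21, 86.206.232.0/21, 86.206.240.0/21, 86.206.248.0/21


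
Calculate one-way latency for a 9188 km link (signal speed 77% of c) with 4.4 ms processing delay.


Speed = 0.77 * 3e5 km/s = 231000 km/s
Propagation delay = 9188 / 231000 = 0.0398 s = 39.7749 ms
Processing delay = 4.4 ms
Total one-way latency = 44.1749 ms


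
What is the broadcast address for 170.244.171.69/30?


Network: 170.244.171.68/30
Host bits = 2
Set all host bits to 1:
Broadcast: 170.244.171.71


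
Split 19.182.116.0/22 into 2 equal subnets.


New prefix = 22 + 1 = 23
Each subnet has 512 addresses
  19.182.116.0/23
  19.182.118.0/23
Subnets: 19.182.116.0/23, 19.182.118.0/23


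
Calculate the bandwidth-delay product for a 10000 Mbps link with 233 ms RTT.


BDP = bandwidth * RTT
= 10000 Mbps * 233 ms
= 10000 * 1e6 * 233 / 1000 bits
= 2330000000 bits
= 291250000 bytes
= 284423.8281 KB
BDP = 2330000000 bits (291250000 bytes)


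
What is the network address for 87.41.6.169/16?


IP:   01010111.00101001.00000110.10101001
Mask: 11111111.11111111.00000000.00000000
AND operation:
Net:  01010111.00101001.00000000.00000000
Network: 87.41.0.0/16
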